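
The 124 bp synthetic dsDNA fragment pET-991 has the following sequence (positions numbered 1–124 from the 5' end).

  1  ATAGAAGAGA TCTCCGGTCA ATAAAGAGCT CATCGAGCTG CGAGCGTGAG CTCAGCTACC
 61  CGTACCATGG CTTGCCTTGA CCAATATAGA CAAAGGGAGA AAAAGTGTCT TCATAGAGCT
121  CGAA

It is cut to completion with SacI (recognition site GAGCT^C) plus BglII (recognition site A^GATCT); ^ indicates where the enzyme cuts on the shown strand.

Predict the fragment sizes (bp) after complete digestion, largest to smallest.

SacI sites (GAGCTC) start at positions 26, 48, 116.
SacI cuts after base 5 of each site (before the last base), so after positions 30, 52, 120.
The BglII site (AGATCT) starts at position 8.
BglII cuts after the first base of each site, so after position 8.
Combined cut positions: 8, 30, 52, 120.
Linear molecule, 4 cuts → 5 fragments:
  1–8 → 8 bp
  9–30 → 22 bp
  31–52 → 22 bp
  53–120 → 68 bp
  121–124 → 4 bp
Sorted largest to smallest: 68, 22, 22, 8, 4 bp.

68, 22, 22, 8, 4 bp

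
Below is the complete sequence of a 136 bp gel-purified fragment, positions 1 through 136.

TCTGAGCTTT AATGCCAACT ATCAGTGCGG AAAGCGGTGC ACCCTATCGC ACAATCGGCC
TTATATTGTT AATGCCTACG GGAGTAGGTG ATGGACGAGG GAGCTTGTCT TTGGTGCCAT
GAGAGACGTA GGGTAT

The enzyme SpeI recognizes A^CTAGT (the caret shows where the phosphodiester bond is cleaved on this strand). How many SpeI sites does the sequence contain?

No occurrence of ACTAGT is present in the sequence.
SpeI does not cut: 0 sites.

0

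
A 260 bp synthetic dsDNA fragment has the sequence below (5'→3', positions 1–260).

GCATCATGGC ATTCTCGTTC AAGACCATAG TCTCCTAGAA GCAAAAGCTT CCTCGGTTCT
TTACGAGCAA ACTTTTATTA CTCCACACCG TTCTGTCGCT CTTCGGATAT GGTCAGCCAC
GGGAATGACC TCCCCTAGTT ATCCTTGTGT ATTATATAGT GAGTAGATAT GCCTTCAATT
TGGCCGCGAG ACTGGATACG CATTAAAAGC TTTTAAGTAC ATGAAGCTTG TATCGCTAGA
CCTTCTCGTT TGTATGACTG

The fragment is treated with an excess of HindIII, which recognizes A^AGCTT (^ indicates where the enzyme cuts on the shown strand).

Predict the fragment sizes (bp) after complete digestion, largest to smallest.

HindIII sites (AAGCTT) start at positions 45, 207, 224.
HindIII cuts after the first base of each site, so after positions 45, 207, 224.
Linear molecule, 3 cuts → 4 fragments:
  1–45 → 45 bp
  46–207 → 162 bp
  208–224 → 17 bp
  225–260 → 36 bp
Sorted largest to smallest: 162, 45, 36, 17 bp.

162, 45, 36, 17 bp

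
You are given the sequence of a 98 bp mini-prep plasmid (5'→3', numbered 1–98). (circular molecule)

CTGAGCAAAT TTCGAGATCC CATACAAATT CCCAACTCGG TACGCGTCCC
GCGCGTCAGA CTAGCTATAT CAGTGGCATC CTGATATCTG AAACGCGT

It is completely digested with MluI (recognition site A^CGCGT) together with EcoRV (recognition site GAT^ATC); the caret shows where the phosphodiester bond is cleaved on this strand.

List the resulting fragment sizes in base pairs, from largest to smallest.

MluI sites (ACGCGT) start at positions 42, 93.
MluI cuts after the first base of each site, so after positions 42, 93.
The EcoRV site (GATATC) starts at position 83.
EcoRV cuts after base 3 of each site, so after position 85.
Combined cut positions: 42, 85, 93.
Circular molecule, 3 cuts → 3 fragments:
  43–85 → 43 bp
  86–93 → 8 bp
  94–98 then 1–42 → 5 + 42 = 47 bp
Sorted largest to smallest: 47, 43, 8 bp.

47, 43, 8 bp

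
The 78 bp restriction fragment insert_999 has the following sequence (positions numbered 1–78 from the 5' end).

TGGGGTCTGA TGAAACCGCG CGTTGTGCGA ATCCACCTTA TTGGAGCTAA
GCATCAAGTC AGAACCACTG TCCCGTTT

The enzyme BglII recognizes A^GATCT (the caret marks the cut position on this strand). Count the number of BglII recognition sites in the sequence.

0

No occurrence of AGATCT is present in the sequence.
BglII does not cut: 0 sites.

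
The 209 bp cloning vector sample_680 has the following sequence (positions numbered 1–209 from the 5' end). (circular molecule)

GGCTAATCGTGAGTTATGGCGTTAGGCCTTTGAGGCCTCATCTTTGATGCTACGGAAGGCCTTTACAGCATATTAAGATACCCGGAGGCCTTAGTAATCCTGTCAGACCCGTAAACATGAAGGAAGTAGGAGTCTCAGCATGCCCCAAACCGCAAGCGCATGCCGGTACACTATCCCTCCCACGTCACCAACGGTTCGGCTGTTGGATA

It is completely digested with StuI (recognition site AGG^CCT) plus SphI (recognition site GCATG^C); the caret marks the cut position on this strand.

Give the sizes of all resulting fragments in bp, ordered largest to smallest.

73, 54, 29, 24, 20, 9 bp

StuI sites (AGGCCT) start at positions 24, 33, 57, 86.
StuI cuts after base 3 of each site, so after positions 26, 35, 59, 88.
SphI sites (GCATGC) start at positions 138, 158.
SphI cuts after base 5 of each site (before the last base), so after positions 142, 162.
Combined cut positions: 26, 35, 59, 88, 142, 162.
Circular molecule, 6 cuts → 6 fragments:
  27–35 → 9 bp
  36–59 → 24 bp
  60–88 → 29 bp
  89–142 → 54 bp
  143–162 → 20 bp
  163–209 then 1–26 → 47 + 26 = 73 bp
Sorted largest to smallest: 73, 54, 29, 24, 20, 9 bp.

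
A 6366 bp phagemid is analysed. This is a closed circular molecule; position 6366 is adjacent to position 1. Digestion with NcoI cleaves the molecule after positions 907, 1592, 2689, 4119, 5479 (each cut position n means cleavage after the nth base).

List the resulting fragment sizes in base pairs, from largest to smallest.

Circular molecule, 5 cuts → 5 fragments:
  1592 − 907 = 685 bp
  2689 − 1592 = 1097 bp
  4119 − 2689 = 1430 bp
  5479 − 4119 = 1360 bp
  wrap: 6366 − 5479 + 907 = 1794 bp
Sorted largest to smallest: 1794, 1430, 1360, 1097, 685 bp.

1794, 1430, 1360, 1097, 685 bp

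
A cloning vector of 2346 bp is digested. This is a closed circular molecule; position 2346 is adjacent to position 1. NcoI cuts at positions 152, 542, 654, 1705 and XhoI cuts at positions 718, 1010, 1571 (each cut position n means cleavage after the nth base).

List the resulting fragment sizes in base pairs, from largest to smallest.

793, 561, 390, 292, 134, 112, 64 bp

Combined cut positions (sorted): 152, 542, 654, 718, 1010, 1571, 1705.
Circular molecule, 7 cuts → 7 fragments:
  542 − 152 = 390 bp
  654 − 542 = 112 bp
  718 − 654 = 64 bp
  1010 − 718 = 292 bp
  1571 − 1010 = 561 bp
  1705 − 1571 = 134 bp
  wrap: 2346 − 1705 + 152 = 793 bp
Sorted largest to smallest: 793, 561, 390, 292, 134, 112, 64 bp.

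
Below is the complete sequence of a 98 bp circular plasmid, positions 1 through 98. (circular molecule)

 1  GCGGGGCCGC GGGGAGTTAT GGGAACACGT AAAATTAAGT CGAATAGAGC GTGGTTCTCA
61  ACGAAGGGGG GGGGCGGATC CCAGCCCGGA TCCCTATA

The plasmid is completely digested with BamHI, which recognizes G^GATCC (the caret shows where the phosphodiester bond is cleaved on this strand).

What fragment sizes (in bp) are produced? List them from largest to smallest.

BamHI sites (GGATCC) start at positions 76, 88.
BamHI cuts after the first base of each site, so after positions 76, 88.
Circular molecule, 2 cuts → 2 fragments:
  77–88 → 12 bp
  89–98 then 1–76 → 10 + 76 = 86 bp
Sorted largest to smallest: 86, 12 bp.

86, 12 bp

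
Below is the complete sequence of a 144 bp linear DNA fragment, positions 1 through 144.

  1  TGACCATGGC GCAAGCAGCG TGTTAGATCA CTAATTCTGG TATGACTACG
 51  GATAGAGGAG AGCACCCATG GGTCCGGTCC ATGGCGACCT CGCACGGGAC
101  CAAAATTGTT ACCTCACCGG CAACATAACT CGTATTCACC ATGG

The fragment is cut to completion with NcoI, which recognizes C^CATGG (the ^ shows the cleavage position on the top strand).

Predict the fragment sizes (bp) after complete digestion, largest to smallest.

62, 60, 13, 5, 4 bp

NcoI sites (CCATGG) start at positions 4, 66, 79, 139.
NcoI cuts after the first base of each site, so after positions 4, 66, 79, 139.
Linear molecule, 4 cuts → 5 fragments:
  1–4 → 4 bp
  5–66 → 62 bp
  67–79 → 13 bp
  80–139 → 60 bp
  140–144 → 5 bp
Sorted largest to smallest: 62, 60, 13, 5, 4 bp.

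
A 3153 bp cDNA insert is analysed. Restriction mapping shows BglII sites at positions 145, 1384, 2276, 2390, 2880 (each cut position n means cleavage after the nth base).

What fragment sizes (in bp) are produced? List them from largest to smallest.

Linear molecule, 5 cuts → 6 fragments:
  145 − 0 = 145 bp
  1384 − 145 = 1239 bp
  2276 − 1384 = 892 bp
  2390 − 2276 = 114 bp
  2880 − 2390 = 490 bp
  3153 − 2880 = 273 bp
Sorted largest to smallest: 1239, 892, 490, 273, 145, 114 bp.

1239, 892, 490, 273, 145, 114 bp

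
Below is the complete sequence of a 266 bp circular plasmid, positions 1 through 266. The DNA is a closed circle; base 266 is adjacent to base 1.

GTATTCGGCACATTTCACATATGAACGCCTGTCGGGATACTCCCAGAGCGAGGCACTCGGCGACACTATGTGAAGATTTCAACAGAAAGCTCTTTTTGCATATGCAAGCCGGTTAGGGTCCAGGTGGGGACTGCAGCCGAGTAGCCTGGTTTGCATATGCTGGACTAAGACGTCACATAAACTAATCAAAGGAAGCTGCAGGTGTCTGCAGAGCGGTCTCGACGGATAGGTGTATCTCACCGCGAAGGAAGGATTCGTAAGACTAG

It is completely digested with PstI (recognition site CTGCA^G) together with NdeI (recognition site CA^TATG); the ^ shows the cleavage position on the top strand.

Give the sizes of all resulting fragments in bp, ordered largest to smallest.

PstI sites (CTGCAG) start at positions 131, 196, 206.
PstI cuts after base 5 of each site (before the last base), so after positions 135, 200, 210.
NdeI sites (CATATG) start at positions 18, 99, 154.
NdeI cuts after base 2 of each site, so after positions 19, 100, 155.
Combined cut positions: 19, 100, 135, 155, 200, 210.
Circular molecule, 6 cuts → 6 fragments:
  20–100 → 81 bp
  101–135 → 35 bp
  136–155 → 20 bp
  156–200 → 45 bp
  201–210 → 10 bp
  211–266 then 1–19 → 56 + 19 = 75 bp
Sorted largest to smallest: 81, 75, 45, 35, 20, 10 bp.

81, 75, 45, 35, 20, 10 bp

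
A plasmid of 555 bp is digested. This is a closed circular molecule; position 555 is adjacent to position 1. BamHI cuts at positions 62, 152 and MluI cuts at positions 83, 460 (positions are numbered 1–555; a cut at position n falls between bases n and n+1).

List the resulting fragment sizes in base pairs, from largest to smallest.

308, 157, 69, 21 bp

Combined cut positions (sorted): 62, 83, 152, 460.
Circular molecule, 4 cuts → 4 fragments:
  83 − 62 = 21 bp
  152 − 83 = 69 bp
  460 − 152 = 308 bp
  wrap: 555 − 460 + 62 = 157 bp
Sorted largest to smallest: 308, 157, 69, 21 bp.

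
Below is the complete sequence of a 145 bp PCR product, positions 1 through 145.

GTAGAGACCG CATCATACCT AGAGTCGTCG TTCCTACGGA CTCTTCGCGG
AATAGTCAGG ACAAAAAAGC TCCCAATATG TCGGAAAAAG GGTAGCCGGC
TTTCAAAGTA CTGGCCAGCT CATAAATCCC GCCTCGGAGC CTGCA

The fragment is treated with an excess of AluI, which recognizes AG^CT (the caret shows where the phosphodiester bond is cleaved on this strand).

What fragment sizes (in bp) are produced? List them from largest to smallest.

69, 49, 27 bp

AluI sites (AGCT) start at positions 68, 117.
AluI cuts after base 2 of each site, so after positions 69, 118.
Linear molecule, 2 cuts → 3 fragments:
  1–69 → 69 bp
  70–118 → 49 bp
  119–145 → 27 bp
Sorted largest to smallest: 69, 49, 27 bp.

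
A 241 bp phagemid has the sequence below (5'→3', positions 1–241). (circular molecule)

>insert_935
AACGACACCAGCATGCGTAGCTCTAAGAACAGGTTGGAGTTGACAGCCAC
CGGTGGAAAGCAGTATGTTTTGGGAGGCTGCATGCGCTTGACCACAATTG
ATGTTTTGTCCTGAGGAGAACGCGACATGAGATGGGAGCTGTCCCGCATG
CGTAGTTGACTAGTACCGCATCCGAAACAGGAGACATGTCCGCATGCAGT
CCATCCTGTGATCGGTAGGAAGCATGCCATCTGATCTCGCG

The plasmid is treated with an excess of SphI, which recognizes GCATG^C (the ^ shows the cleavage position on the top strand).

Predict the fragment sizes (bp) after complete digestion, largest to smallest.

69, 66, 46, 30, 30 bp

SphI sites (GCATGC) start at positions 11, 80, 146, 192, 222.
SphI cuts after base 5 of each site (before the last base), so after positions 15, 84, 150, 196, 226.
Circular molecule, 5 cuts → 5 fragments:
  16–84 → 69 bp
  85–150 → 66 bp
  151–196 → 46 bp
  197–226 → 30 bp
  227–241 then 1–15 → 15 + 15 = 30 bp
Sorted largest to smallest: 69, 66, 46, 30, 30 bp.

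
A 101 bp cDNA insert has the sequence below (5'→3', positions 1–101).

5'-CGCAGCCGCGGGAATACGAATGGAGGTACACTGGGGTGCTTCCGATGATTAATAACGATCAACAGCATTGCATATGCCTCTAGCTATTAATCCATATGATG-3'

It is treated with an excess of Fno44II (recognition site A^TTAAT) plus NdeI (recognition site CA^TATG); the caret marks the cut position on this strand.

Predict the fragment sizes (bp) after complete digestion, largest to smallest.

Fno44II sites (ATTAAT) start at positions 48, 86.
Fno44II cuts after the first base of each site, so after positions 48, 86.
NdeI sites (CATATG) start at positions 71, 93.
NdeI cuts after base 2 of each site, so after positions 72, 94.
Combined cut positions: 48, 72, 86, 94.
Linear molecule, 4 cuts → 5 fragments:
  1–48 → 48 bp
  49–72 → 24 bp
  73–86 → 14 bp
  87–94 → 8 bp
  95–101 → 7 bp
Sorted largest to smallest: 48, 24, 14, 8, 7 bp.

48, 24, 14, 8, 7 bp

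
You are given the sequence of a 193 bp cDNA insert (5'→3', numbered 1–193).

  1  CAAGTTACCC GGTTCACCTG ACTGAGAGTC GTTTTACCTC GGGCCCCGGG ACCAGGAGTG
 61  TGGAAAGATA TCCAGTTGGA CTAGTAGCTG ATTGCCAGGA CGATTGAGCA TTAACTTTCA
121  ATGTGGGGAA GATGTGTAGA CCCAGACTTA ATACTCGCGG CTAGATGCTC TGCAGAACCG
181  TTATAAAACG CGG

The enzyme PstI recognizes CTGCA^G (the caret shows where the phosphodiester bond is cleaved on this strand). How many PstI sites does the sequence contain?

CTGCAG occurs starting at position 170.
PstI cuts at 1 site.

1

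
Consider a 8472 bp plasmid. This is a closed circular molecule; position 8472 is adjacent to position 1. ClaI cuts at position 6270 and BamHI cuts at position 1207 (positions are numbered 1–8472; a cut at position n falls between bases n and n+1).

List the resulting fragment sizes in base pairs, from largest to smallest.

5063, 3409 bp

Combined cut positions (sorted): 1207, 6270.
Circular molecule, 2 cuts → 2 fragments:
  6270 − 1207 = 5063 bp
  wrap: 8472 − 6270 + 1207 = 3409 bp
Sorted largest to smallest: 5063, 3409 bp.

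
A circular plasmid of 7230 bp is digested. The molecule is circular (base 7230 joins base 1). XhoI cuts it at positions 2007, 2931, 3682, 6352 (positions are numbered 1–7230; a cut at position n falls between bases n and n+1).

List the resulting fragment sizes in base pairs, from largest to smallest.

Circular molecule, 4 cuts → 4 fragments:
  2931 − 2007 = 924 bp
  3682 − 2931 = 751 bp
  6352 − 3682 = 2670 bp
  wrap: 7230 − 6352 + 2007 = 2885 bp
Sorted largest to smallest: 2885, 2670, 924, 751 bp.

2885, 2670, 924, 751 bp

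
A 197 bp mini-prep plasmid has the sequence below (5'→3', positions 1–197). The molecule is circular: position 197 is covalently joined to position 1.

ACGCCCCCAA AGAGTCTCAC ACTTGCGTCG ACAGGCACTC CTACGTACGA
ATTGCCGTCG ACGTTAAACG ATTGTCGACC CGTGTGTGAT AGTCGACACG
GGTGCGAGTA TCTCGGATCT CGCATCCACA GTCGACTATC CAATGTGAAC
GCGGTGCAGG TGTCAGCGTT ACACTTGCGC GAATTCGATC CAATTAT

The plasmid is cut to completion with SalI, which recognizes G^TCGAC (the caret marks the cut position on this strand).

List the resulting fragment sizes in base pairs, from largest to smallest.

93, 39, 30, 18, 17 bp

SalI sites (GTCGAC) start at positions 27, 57, 74, 92, 131.
SalI cuts after the first base of each site, so after positions 27, 57, 74, 92, 131.
Circular molecule, 5 cuts → 5 fragments:
  28–57 → 30 bp
  58–74 → 17 bp
  75–92 → 18 bp
  93–131 → 39 bp
  132–197 then 1–27 → 66 + 27 = 93 bp
Sorted largest to smallest: 93, 39, 30, 18, 17 bp.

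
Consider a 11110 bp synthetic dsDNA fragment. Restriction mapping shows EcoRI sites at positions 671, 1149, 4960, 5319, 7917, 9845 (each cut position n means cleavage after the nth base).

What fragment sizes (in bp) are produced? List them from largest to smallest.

3811, 2598, 1928, 1265, 671, 478, 359 bp

Linear molecule, 6 cuts → 7 fragments:
  671 − 0 = 671 bp
  1149 − 671 = 478 bp
  4960 − 1149 = 3811 bp
  5319 − 4960 = 359 bp
  7917 − 5319 = 2598 bp
  9845 − 7917 = 1928 bp
  11110 − 9845 = 1265 bp
Sorted largest to smallest: 3811, 2598, 1928, 1265, 671, 478, 359 bp.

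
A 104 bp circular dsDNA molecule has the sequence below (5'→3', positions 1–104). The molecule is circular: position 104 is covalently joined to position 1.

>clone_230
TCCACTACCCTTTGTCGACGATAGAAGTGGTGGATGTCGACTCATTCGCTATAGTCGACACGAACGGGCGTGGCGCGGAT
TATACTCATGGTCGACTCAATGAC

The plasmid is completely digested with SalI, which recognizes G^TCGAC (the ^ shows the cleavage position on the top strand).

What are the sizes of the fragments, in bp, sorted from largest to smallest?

37, 27, 22, 18 bp

SalI sites (GTCGAC) start at positions 14, 36, 54, 91.
SalI cuts after the first base of each site, so after positions 14, 36, 54, 91.
Circular molecule, 4 cuts → 4 fragments:
  15–36 → 22 bp
  37–54 → 18 bp
  55–91 → 37 bp
  92–104 then 1–14 → 13 + 14 = 27 bp
Sorted largest to smallest: 37, 27, 22, 18 bp.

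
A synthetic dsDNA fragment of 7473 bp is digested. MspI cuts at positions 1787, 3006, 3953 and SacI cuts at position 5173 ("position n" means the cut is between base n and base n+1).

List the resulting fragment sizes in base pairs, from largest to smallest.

Combined cut positions (sorted): 1787, 3006, 3953, 5173.
Linear molecule, 4 cuts → 5 fragments:
  1787 − 0 = 1787 bp
  3006 − 1787 = 1219 bp
  3953 − 3006 = 947 bp
  5173 − 3953 = 1220 bp
  7473 − 5173 = 2300 bp
Sorted largest to smallest: 2300, 1787, 1220, 1219, 947 bp.

2300, 1787, 1220, 1219, 947 bp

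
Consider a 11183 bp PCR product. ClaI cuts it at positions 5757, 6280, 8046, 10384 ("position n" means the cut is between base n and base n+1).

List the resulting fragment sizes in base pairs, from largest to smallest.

Linear molecule, 4 cuts → 5 fragments:
  5757 − 0 = 5757 bp
  6280 − 5757 = 523 bp
  8046 − 6280 = 1766 bp
  10384 − 8046 = 2338 bp
  11183 − 10384 = 799 bp
Sorted largest to smallest: 5757, 2338, 1766, 799, 523 bp.

5757, 2338, 1766, 799, 523 bp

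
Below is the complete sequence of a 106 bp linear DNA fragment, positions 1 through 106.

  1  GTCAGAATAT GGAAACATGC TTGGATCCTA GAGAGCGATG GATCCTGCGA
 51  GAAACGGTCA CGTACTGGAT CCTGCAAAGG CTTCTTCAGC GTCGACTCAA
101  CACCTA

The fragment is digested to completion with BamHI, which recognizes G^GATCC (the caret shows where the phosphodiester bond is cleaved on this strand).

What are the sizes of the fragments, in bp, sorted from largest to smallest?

39, 27, 23, 17 bp

BamHI sites (GGATCC) start at positions 23, 40, 67.
BamHI cuts after the first base of each site, so after positions 23, 40, 67.
Linear molecule, 3 cuts → 4 fragments:
  1–23 → 23 bp
  24–40 → 17 bp
  41–67 → 27 bp
  68–106 → 39 bp
Sorted largest to smallest: 39, 27, 23, 17 bp.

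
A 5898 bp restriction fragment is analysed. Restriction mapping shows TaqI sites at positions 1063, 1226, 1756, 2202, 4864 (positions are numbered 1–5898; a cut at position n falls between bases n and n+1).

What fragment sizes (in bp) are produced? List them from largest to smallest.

2662, 1063, 1034, 530, 446, 163 bp

Linear molecule, 5 cuts → 6 fragments:
  1063 − 0 = 1063 bp
  1226 − 1063 = 163 bp
  1756 − 1226 = 530 bp
  2202 − 1756 = 446 bp
  4864 − 2202 = 2662 bp
  5898 − 4864 = 1034 bp
Sorted largest to smallest: 2662, 1063, 1034, 530, 446, 163 bp.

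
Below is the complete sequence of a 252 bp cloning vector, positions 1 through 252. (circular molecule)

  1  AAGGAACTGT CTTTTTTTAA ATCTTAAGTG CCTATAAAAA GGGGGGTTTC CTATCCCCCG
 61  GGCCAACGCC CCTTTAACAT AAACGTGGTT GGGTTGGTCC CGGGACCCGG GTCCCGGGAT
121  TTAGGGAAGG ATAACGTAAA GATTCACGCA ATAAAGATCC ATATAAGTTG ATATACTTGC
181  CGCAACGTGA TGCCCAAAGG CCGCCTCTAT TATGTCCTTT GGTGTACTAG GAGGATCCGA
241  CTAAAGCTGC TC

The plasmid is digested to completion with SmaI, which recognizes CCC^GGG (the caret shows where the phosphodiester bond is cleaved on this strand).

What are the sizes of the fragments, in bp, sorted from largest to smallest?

SmaI sites (CCCGGG) start at positions 57, 99, 106, 113.
SmaI cuts after base 3 of each site, so after positions 59, 101, 108, 115.
Circular molecule, 4 cuts → 4 fragments:
  60–101 → 42 bp
  102–108 → 7 bp
  109–115 → 7 bp
  116–252 then 1–59 → 137 + 59 = 196 bp
Sorted largest to smallest: 196, 42, 7, 7 bp.

196, 42, 7, 7 bp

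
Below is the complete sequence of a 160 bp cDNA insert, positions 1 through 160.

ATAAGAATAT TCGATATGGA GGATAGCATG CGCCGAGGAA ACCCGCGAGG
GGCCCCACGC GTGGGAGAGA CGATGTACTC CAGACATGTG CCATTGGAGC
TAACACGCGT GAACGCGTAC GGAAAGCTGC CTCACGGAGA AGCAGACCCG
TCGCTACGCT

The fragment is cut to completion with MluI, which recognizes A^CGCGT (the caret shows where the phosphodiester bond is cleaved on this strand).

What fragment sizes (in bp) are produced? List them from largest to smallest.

57, 48, 47, 8 bp

MluI sites (ACGCGT) start at positions 57, 105, 113.
MluI cuts after the first base of each site, so after positions 57, 105, 113.
Linear molecule, 3 cuts → 4 fragments:
  1–57 → 57 bp
  58–105 → 48 bp
  106–113 → 8 bp
  114–160 → 47 bp
Sorted largest to smallest: 57, 48, 47, 8 bp.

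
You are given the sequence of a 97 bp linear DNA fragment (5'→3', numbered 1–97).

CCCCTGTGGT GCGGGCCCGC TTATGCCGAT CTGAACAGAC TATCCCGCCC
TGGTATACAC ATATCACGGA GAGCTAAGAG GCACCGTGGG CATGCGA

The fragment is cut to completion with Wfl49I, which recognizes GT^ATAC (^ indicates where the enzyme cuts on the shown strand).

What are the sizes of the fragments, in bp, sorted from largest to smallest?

The Wfl49I site (GTATAC) starts at position 53.
Wfl49I cuts after base 2 of each site, so after position 54.
Linear molecule, 1 cut → 2 fragments:
  1–54 → 54 bp
  55–97 → 43 bp
Sorted largest to smallest: 54, 43 bp.

54, 43 bp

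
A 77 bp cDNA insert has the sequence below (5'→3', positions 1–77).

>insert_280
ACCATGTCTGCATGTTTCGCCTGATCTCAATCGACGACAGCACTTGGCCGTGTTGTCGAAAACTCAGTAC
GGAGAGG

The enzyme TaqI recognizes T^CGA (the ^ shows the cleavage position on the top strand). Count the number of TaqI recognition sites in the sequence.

2

TCGA occurs starting at positions 31, 56.
TaqI cuts at 2 sites.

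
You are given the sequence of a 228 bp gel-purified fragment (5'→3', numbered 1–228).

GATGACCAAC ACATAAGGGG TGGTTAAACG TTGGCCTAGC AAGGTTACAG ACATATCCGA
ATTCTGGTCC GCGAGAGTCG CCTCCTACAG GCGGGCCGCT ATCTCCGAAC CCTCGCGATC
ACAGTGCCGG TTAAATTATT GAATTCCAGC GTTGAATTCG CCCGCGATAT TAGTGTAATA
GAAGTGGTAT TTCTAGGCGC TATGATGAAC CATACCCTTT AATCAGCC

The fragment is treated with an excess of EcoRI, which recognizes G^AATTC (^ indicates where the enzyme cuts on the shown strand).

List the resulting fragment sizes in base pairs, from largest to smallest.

82, 74, 59, 13 bp

EcoRI sites (GAATTC) start at positions 59, 141, 154.
EcoRI cuts after the first base of each site, so after positions 59, 141, 154.
Linear molecule, 3 cuts → 4 fragments:
  1–59 → 59 bp
  60–141 → 82 bp
  142–154 → 13 bp
  155–228 → 74 bp
Sorted largest to smallest: 82, 74, 59, 13 bp.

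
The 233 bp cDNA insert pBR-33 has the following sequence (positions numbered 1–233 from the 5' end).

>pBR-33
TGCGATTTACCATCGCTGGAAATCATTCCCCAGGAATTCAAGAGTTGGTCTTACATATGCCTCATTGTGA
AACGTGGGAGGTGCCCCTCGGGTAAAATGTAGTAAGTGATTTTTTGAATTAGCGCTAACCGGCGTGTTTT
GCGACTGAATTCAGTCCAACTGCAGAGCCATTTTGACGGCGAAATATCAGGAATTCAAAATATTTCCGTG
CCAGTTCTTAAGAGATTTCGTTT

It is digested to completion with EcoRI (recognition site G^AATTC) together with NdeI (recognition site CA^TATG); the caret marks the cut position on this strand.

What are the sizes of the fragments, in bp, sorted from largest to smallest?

EcoRI sites (GAATTC) start at positions 34, 147, 191.
EcoRI cuts after the first base of each site, so after positions 34, 147, 191.
The NdeI site (CATATG) starts at position 54.
NdeI cuts after base 2 of each site, so after position 55.
Combined cut positions: 34, 55, 147, 191.
Linear molecule, 4 cuts → 5 fragments:
  1–34 → 34 bp
  35–55 → 21 bp
  56–147 → 92 bp
  148–191 → 44 bp
  192–233 → 42 bp
Sorted largest to smallest: 92, 44, 42, 34, 21 bp.

92, 44, 42, 34, 21 bp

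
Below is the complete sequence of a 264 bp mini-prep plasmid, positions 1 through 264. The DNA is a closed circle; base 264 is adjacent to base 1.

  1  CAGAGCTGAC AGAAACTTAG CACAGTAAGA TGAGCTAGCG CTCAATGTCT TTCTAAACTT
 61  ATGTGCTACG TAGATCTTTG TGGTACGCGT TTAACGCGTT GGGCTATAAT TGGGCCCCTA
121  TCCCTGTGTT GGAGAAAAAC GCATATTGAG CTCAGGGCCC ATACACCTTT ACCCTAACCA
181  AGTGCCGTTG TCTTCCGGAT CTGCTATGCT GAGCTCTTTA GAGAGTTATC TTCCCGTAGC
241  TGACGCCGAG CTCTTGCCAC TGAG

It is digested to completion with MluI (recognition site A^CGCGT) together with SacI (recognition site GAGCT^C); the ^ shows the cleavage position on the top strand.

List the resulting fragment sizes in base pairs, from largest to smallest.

MluI sites (ACGCGT) start at positions 85, 94.
MluI cuts after the first base of each site, so after positions 85, 94.
SacI sites (GAGCTC) start at positions 148, 211, 248.
SacI cuts after base 5 of each site (before the last base), so after positions 152, 215, 252.
Combined cut positions: 85, 94, 152, 215, 252.
Circular molecule, 5 cuts → 5 fragments:
  86–94 → 9 bp
  95–152 → 58 bp
  153–215 → 63 bp
  216–252 → 37 bp
  253–264 then 1–85 → 12 + 85 = 97 bp
Sorted largest to smallest: 97, 63, 58, 37, 9 bp.

97, 63, 58, 37, 9 bp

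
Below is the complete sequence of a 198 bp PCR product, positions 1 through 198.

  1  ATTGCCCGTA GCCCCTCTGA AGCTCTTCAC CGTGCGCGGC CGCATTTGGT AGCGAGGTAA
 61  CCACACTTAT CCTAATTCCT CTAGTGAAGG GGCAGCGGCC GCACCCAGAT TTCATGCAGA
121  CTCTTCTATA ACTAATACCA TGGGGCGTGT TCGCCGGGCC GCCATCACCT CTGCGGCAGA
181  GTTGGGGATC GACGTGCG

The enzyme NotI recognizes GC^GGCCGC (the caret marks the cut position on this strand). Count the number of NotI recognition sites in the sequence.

GCGGCCGC occurs starting at positions 36, 95.
NotI cuts at 2 sites.

2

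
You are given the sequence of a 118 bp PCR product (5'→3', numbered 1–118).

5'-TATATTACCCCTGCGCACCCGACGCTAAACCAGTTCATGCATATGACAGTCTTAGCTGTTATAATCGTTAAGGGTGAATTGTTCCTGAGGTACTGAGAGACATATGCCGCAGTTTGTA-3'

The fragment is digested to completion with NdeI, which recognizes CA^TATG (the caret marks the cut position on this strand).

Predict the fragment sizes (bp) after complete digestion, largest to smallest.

NdeI sites (CATATG) start at positions 40, 101.
NdeI cuts after base 2 of each site, so after positions 41, 102.
Linear molecule, 2 cuts → 3 fragments:
  1–41 → 41 bp
  42–102 → 61 bp
  103–118 → 16 bp
Sorted largest to smallest: 61, 41, 16 bp.

61, 41, 16 bp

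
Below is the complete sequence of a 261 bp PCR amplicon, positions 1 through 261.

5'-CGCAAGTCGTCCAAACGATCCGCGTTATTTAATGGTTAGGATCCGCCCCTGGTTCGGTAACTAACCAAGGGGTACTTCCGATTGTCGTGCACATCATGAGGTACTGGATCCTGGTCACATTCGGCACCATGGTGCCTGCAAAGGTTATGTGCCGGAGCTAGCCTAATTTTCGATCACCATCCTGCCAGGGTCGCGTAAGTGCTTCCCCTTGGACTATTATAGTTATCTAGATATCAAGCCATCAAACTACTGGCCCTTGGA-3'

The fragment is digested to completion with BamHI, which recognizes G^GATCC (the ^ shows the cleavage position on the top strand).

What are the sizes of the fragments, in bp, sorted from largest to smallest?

BamHI sites (GGATCC) start at positions 39, 106.
BamHI cuts after the first base of each site, so after positions 39, 106.
Linear molecule, 2 cuts → 3 fragments:
  1–39 → 39 bp
  40–106 → 67 bp
  107–261 → 155 bp
Sorted largest to smallest: 155, 67, 39 bp.

155, 67, 39 bp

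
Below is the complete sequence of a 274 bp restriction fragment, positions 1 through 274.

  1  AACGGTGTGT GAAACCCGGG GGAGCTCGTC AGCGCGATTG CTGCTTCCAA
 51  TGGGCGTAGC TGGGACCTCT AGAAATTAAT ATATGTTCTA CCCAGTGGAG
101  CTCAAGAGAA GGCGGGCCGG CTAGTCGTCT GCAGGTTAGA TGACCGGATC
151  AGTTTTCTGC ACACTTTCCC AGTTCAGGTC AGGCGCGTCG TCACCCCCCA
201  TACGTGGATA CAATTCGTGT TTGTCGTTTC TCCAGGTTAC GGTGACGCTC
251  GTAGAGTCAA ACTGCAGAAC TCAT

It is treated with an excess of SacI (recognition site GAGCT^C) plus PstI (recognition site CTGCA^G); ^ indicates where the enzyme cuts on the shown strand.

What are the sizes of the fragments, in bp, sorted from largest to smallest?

SacI sites (GAGCTC) start at positions 22, 98.
SacI cuts after base 5 of each site (before the last base), so after positions 26, 102.
PstI sites (CTGCAG) start at positions 129, 262.
PstI cuts after base 5 of each site (before the last base), so after positions 133, 266.
Combined cut positions: 26, 102, 133, 266.
Linear molecule, 4 cuts → 5 fragments:
  1–26 → 26 bp
  27–102 → 76 bp
  103–133 → 31 bp
  134–266 → 133 bp
  267–274 → 8 bp
Sorted largest to smallest: 133, 76, 31, 26, 8 bp.

133, 76, 31, 26, 8 bp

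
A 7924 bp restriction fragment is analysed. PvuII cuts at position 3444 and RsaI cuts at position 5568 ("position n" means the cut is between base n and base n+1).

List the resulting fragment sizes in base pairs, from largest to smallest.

3444, 2356, 2124 bp

Combined cut positions (sorted): 3444, 5568.
Linear molecule, 2 cuts → 3 fragments:
  3444 − 0 = 3444 bp
  5568 − 3444 = 2124 bp
  7924 − 5568 = 2356 bp
Sorted largest to smallest: 3444, 2356, 2124 bp.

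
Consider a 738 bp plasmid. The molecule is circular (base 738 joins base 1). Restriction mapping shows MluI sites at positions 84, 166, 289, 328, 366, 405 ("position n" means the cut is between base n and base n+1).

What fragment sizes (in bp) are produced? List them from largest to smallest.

417, 123, 82, 39, 39, 38 bp

Circular molecule, 6 cuts → 6 fragments:
  166 − 84 = 82 bp
  289 − 166 = 123 bp
  328 − 289 = 39 bp
  366 − 328 = 38 bp
  405 − 366 = 39 bp
  wrap: 738 − 405 + 84 = 417 bp
Sorted largest to smallest: 417, 123, 82, 39, 39, 38 bp.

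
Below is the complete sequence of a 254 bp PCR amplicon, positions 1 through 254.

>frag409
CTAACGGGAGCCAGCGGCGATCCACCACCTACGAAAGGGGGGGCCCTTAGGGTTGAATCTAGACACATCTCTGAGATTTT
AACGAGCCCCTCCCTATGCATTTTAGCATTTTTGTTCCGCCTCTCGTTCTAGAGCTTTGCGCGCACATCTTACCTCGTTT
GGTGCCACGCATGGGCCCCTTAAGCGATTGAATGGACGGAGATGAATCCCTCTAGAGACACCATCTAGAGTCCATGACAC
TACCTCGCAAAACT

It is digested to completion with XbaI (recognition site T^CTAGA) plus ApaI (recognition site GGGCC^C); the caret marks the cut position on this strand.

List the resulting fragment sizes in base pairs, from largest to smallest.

XbaI sites (TCTAGA) start at positions 58, 128, 211, 224.
XbaI cuts after the first base of each site, so after positions 58, 128, 211, 224.
ApaI sites (GGGCCC) start at positions 41, 173.
ApaI cuts after base 5 of each site (before the last base), so after positions 45, 177.
Combined cut positions: 45, 58, 128, 177, 211, 224.
Linear molecule, 6 cuts → 7 fragments:
  1–45 → 45 bp
  46–58 → 13 bp
  59–128 → 70 bp
  129–177 → 49 bp
  178–211 → 34 bp
  212–224 → 13 bp
  225–254 → 30 bp
Sorted largest to smallest: 70, 49, 45, 34, 30, 13, 13 bp.

70, 49, 45, 34, 30, 13, 13 bp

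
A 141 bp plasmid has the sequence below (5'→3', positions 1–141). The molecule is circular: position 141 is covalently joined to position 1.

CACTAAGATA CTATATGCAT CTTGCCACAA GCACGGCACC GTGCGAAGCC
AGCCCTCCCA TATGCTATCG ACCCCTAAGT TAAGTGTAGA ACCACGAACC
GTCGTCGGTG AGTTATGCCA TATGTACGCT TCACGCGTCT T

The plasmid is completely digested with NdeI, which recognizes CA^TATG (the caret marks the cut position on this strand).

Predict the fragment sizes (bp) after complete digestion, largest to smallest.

81, 60 bp

NdeI sites (CATATG) start at positions 59, 119.
NdeI cuts after base 2 of each site, so after positions 60, 120.
Circular molecule, 2 cuts → 2 fragments:
  61–120 → 60 bp
  121–141 then 1–60 → 21 + 60 = 81 bp
Sorted largest to smallest: 81, 60 bp.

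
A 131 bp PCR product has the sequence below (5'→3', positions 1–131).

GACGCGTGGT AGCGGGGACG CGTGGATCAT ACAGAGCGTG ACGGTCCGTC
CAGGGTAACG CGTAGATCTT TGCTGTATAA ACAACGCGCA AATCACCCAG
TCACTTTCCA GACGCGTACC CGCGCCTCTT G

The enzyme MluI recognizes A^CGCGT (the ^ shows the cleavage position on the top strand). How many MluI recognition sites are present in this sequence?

4

ACGCGT occurs starting at positions 2, 18, 58, 112.
MluI cuts at 4 sites.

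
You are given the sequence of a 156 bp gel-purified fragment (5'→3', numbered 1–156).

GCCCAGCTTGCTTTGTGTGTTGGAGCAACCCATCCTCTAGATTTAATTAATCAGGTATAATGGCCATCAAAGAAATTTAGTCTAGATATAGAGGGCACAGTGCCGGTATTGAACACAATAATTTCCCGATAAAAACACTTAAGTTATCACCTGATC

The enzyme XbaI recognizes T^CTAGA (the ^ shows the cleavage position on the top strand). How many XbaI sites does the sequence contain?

2

TCTAGA occurs starting at positions 36, 81.
XbaI cuts at 2 sites.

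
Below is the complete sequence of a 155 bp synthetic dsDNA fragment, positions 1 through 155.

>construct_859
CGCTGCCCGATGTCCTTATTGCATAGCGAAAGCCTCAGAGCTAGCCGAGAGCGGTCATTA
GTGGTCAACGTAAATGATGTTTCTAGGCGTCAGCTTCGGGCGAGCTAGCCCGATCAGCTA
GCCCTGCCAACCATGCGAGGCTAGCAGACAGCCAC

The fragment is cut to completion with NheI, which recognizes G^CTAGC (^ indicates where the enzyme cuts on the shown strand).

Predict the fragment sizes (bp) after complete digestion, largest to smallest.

NheI sites (GCTAGC) start at positions 40, 104, 117, 140.
NheI cuts after the first base of each site, so after positions 40, 104, 117, 140.
Linear molecule, 4 cuts → 5 fragments:
  1–40 → 40 bp
  41–104 → 64 bp
  105–117 → 13 bp
  118–140 → 23 bp
  141–155 → 15 bp
Sorted largest to smallest: 64, 40, 23, 15, 13 bp.

64, 40, 23, 15, 13 bp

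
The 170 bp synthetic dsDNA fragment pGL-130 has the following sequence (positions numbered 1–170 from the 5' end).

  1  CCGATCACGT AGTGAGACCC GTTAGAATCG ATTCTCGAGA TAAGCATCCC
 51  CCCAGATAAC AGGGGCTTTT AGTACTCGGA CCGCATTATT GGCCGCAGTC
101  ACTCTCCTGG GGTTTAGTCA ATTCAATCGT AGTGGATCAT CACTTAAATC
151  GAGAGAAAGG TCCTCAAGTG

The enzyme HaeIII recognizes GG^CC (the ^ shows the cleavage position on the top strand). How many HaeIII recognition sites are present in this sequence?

GGCC occurs starting at position 91.
HaeIII cuts at 1 site.

1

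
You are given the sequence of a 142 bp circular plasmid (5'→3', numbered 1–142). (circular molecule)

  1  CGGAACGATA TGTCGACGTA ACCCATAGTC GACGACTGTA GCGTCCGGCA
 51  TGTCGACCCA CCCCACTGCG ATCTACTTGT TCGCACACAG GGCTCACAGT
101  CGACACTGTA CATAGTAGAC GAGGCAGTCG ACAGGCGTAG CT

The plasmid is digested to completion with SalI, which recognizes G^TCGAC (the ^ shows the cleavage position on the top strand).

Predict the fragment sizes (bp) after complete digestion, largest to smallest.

SalI sites (GTCGAC) start at positions 12, 28, 52, 99, 127.
SalI cuts after the first base of each site, so after positions 12, 28, 52, 99, 127.
Circular molecule, 5 cuts → 5 fragments:
  13–28 → 16 bp
  29–52 → 24 bp
  53–99 → 47 bp
  100–127 → 28 bp
  128–142 then 1–12 → 15 + 12 = 27 bp
Sorted largest to smallest: 47, 28, 27, 24, 16 bp.

47, 28, 27, 24, 16 bp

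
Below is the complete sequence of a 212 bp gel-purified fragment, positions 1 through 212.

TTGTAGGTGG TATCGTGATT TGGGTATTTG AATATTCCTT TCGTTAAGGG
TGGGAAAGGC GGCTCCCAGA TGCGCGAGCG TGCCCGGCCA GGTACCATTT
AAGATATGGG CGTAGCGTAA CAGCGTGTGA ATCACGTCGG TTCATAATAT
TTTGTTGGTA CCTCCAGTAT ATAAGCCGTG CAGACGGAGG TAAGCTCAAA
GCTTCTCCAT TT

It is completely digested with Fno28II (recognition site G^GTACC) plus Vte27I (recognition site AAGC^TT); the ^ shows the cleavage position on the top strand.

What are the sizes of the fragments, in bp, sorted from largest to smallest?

91, 66, 45, 10 bp

Fno28II sites (GGTACC) start at positions 91, 157.
Fno28II cuts after the first base of each site, so after positions 91, 157.
The Vte27I site (AAGCTT) starts at position 199.
Vte27I cuts after base 4 of each site, so after position 202.
Combined cut positions: 91, 157, 202.
Linear molecule, 3 cuts → 4 fragments:
  1–91 → 91 bp
  92–157 → 66 bp
  158–202 → 45 bp
  203–212 → 10 bp
Sorted largest to smallest: 91, 66, 45, 10 bp.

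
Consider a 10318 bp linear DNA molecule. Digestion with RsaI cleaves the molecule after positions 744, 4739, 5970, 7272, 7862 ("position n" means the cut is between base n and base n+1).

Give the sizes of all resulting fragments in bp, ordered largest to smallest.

Linear molecule, 5 cuts → 6 fragments:
  744 − 0 = 744 bp
  4739 − 744 = 3995 bp
  5970 − 4739 = 1231 bp
  7272 − 5970 = 1302 bp
  7862 − 7272 = 590 bp
  10318 − 7862 = 2456 bp
Sorted largest to smallest: 3995, 2456, 1302, 1231, 744, 590 bp.

3995, 2456, 1302, 1231, 744, 590 bp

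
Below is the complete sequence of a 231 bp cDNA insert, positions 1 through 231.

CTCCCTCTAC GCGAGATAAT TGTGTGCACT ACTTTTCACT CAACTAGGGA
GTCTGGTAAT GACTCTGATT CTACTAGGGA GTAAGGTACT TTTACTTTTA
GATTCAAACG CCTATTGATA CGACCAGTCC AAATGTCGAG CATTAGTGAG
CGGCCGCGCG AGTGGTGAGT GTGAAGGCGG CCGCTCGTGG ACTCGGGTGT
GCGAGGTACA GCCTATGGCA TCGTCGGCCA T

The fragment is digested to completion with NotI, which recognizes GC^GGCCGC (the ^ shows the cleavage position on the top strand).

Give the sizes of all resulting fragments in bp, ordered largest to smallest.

151, 53, 27 bp

NotI sites (GCGGCCGC) start at positions 150, 177.
NotI cuts after base 2 of each site, so after positions 151, 178.
Linear molecule, 2 cuts → 3 fragments:
  1–151 → 151 bp
  152–178 → 27 bp
  179–231 → 53 bp
Sorted largest to smallest: 151, 53, 27 bp.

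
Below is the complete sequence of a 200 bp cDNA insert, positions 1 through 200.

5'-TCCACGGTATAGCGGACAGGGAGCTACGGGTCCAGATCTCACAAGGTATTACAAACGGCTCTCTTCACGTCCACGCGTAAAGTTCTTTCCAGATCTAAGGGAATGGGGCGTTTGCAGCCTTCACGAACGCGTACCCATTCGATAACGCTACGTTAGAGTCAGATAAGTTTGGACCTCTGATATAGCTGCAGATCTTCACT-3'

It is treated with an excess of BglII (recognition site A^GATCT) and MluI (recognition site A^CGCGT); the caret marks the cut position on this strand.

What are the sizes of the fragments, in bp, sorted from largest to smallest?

63, 39, 36, 34, 18, 10 bp

BglII sites (AGATCT) start at positions 34, 91, 190.
BglII cuts after the first base of each site, so after positions 34, 91, 190.
MluI sites (ACGCGT) start at positions 73, 127.
MluI cuts after the first base of each site, so after positions 73, 127.
Combined cut positions: 34, 73, 91, 127, 190.
Linear molecule, 5 cuts → 6 fragments:
  1–34 → 34 bp
  35–73 → 39 bp
  74–91 → 18 bp
  92–127 → 36 bp
  128–190 → 63 bp
  191–200 → 10 bp
Sorted largest to smallest: 63, 39, 36, 34, 18, 10 bp.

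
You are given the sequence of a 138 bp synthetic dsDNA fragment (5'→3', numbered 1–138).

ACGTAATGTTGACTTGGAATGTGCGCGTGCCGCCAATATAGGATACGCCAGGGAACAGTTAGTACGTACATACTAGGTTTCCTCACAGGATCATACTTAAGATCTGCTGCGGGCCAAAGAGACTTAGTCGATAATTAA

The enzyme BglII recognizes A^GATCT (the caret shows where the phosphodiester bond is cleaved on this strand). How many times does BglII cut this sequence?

1

AGATCT occurs starting at position 100.
BglII cuts at 1 site.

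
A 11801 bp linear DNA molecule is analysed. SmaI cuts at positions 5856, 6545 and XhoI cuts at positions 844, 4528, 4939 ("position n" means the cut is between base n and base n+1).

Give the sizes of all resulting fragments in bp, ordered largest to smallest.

5256, 3684, 917, 844, 689, 411 bp

Combined cut positions (sorted): 844, 4528, 4939, 5856, 6545.
Linear molecule, 5 cuts → 6 fragments:
  844 − 0 = 844 bp
  4528 − 844 = 3684 bp
  4939 − 4528 = 411 bp
  5856 − 4939 = 917 bp
  6545 − 5856 = 689 bp
  11801 − 6545 = 5256 bp
Sorted largest to smallest: 5256, 3684, 917, 844, 689, 411 bp.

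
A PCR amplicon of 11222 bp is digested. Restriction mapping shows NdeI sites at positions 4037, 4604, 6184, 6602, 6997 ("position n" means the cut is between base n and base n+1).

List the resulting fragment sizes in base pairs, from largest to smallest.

4225, 4037, 1580, 567, 418, 395 bp

Linear molecule, 5 cuts → 6 fragments:
  4037 − 0 = 4037 bp
  4604 − 4037 = 567 bp
  6184 − 4604 = 1580 bp
  6602 − 6184 = 418 bp
  6997 − 6602 = 395 bp
  11222 − 6997 = 4225 bp
Sorted largest to smallest: 4225, 4037, 1580, 567, 418, 395 bp.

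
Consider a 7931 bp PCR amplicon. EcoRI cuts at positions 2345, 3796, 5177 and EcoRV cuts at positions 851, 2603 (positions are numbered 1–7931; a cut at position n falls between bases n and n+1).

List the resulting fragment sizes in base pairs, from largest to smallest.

2754, 1494, 1381, 1193, 851, 258 bp

Combined cut positions (sorted): 851, 2345, 2603, 3796, 5177.
Linear molecule, 5 cuts → 6 fragments:
  851 − 0 = 851 bp
  2345 − 851 = 1494 bp
  2603 − 2345 = 258 bp
  3796 − 2603 = 1193 bp
  5177 − 3796 = 1381 bp
  7931 − 5177 = 2754 bp
Sorted largest to smallest: 2754, 1494, 1381, 1193, 851, 258 bp.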